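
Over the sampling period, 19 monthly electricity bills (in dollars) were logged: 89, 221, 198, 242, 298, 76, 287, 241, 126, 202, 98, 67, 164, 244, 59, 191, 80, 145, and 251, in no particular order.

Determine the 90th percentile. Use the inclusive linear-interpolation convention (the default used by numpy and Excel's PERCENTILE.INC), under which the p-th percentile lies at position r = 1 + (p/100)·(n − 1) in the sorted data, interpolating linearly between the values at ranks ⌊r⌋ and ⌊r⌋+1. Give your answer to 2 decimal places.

258.20

Sorted: 59, 67, 76, 80, 89, 98, 126, 145, 164, 191, 198, 202, 221, 241, 242, 244, 251, 287, 298.
n = 19.
r = 1 + (90/100)·(19 − 1) = 1 + 16.2 = 17.2.
Rank 17 is 251 and rank 18 is 287.
Interpolate: 251 + 0.2·(287 − 251) = 251 + 0.2·36 = 258.2.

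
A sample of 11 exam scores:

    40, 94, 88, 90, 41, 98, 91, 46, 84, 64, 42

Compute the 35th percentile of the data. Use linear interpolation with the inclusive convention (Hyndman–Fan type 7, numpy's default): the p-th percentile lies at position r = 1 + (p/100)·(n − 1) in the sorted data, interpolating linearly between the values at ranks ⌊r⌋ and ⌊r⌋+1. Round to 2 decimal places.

Sorted: 40, 41, 42, 46, 64, 84, 88, 90, 91, 94, 98.
n = 11.
r = 1 + (35/100)·(11 − 1) = 1 + 3.5 = 4.5.
Rank 4 is 46 and rank 5 is 64.
Interpolate: 46 + 0.5·(64 − 46) = 46 + 0.5·18 = 55.

55.00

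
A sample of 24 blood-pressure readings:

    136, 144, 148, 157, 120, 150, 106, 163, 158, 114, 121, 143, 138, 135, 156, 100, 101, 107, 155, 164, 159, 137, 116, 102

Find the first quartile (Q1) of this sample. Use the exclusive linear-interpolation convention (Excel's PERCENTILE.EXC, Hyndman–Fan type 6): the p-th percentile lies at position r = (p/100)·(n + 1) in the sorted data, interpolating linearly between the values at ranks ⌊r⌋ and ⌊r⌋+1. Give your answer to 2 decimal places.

Sorted: 100, 101, 102, 106, 107, 114, 116, 120, 121, 135, 136, 137, 138, 143, 144, 148, 150, 155, 156, 157, 158, 159, 163, 164.
n = 24.
r = (25/100)·(24 + 1) = 6.25.
Rank 6 is 114 and rank 7 is 116.
Interpolate: 114 + 0.25·(116 − 114) = 114 + 0.25·2 = 114.5.

114.50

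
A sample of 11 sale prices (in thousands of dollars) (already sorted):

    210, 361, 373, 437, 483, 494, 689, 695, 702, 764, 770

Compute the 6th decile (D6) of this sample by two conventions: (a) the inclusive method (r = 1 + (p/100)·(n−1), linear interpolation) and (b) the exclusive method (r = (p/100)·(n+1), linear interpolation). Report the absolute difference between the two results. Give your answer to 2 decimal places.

n = 11.
(a) r = 7 → value at rank 7 = 689.
(b) r = 7.2; between ranks 7 (689) and 8 (695): 690.2.
|689 − 690.2| = 1.2.

1.20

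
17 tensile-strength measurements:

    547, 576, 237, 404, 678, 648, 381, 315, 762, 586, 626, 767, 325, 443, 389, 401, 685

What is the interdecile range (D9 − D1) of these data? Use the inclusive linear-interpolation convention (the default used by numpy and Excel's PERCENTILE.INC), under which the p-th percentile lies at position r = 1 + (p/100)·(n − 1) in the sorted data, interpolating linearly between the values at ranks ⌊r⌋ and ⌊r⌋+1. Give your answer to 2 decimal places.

Sorted: 237, 315, 325, 381, 389, 401, 404, 443, 547, 576, 586, 626, 648, 678, 685, 762, 767.
n = 17.
P10: r = 2.6; ranks 2–3 are 315, 325; interpolating gives 321.
P90: r = 15.4; ranks 15–16 are 685, 762; interpolating gives 715.8.
Difference: 715.8 − 321 = 394.8.

394.80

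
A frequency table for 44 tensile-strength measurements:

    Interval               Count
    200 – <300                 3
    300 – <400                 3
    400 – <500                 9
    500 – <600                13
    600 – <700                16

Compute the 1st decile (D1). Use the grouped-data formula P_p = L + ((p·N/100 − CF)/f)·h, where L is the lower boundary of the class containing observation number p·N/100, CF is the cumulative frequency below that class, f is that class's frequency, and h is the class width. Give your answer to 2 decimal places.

346.67

N = 44; target position k = 10/100 · 44 = 4.4.
Cumulative frequencies: 3, 6, 15, 28, 44.
Observation 4.4 falls in the class 300 – <400.
L = 300, CF = 3, f = 3, h = 100.
P10 = 300 + ((4.4 − 3)/3)·100 = 300 + 46.6667 = 346.667.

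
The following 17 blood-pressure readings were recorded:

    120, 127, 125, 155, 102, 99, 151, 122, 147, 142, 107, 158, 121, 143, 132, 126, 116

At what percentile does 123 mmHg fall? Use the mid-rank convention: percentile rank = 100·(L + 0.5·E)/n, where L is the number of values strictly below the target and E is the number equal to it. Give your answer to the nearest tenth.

41.2

Sorted: 99, 102, 107, 116, 120, 121, 122, 125, 126, 127, 132, 142, 143, 147, 151, 155, 158.
Count below 123: L = 7; count equal: E = 0; n = 17.
Percentile rank = 100·(7 + 0.5·0)/17 = 100·7/17 = 41.18.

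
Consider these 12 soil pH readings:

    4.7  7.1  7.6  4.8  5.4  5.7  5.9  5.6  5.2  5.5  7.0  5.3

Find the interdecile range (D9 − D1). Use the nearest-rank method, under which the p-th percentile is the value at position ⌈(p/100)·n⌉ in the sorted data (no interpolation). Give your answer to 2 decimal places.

2.30

Sorted: 4.7, 4.8, 5.2, 5.3, 5.4, 5.5, 5.6, 5.7, 5.9, 7.0, 7.1, 7.6.
n = 12.
P10: rank ⌈10/100·12⌉ = 2 → 4.8.
P90: rank ⌈90/100·12⌉ = 11 → 7.1.
Difference: 7.1 − 4.8 = 2.3.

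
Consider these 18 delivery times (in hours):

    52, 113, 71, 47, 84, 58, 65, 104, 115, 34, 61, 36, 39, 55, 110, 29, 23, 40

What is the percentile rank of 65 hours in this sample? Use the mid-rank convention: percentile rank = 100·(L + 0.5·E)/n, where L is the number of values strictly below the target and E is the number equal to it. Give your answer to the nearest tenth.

63.9

Sorted: 23, 29, 34, 36, 39, 40, 47, 52, 55, 58, 61, 65, 71, 84, 104, 110, 113, 115.
Count below 65: L = 11; count equal: E = 1; n = 18.
Percentile rank = 100·(11 + 0.5·1)/18 = 100·11.5/18 = 63.89.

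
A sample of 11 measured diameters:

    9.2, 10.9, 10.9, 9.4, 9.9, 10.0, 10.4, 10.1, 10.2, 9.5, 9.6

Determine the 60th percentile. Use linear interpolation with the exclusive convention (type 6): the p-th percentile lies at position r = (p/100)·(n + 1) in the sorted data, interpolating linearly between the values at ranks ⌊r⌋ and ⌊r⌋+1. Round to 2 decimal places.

Sorted: 9.2, 9.4, 9.5, 9.6, 9.9, 10.0, 10.1, 10.2, 10.4, 10.9, 10.9.
n = 11.
r = (60/100)·(11 + 1) = 7.2.
Rank 7 is 10.1 and rank 8 is 10.2.
Interpolate: 10.1 + 0.2·(10.2 − 10.1) = 10.1 + 0.2·0.1 = 10.12.

10.12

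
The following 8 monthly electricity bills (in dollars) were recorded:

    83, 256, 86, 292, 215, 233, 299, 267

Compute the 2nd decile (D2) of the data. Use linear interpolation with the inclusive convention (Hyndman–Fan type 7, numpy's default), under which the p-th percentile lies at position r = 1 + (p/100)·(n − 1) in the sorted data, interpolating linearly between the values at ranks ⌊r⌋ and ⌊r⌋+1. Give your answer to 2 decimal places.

137.60

Sorted: 83, 86, 215, 233, 256, 267, 292, 299.
n = 8.
r = 1 + (20/100)·(8 − 1) = 1 + 1.4 = 2.4.
Rank 2 is 86 and rank 3 is 215.
Interpolate: 86 + 0.4·(215 − 86) = 86 + 0.4·129 = 137.6.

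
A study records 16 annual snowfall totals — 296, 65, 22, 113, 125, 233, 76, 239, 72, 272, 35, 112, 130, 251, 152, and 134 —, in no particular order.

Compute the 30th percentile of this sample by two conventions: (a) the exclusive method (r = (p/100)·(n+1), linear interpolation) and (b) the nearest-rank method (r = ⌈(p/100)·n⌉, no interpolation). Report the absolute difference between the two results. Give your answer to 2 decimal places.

3.60

Sorted: 22, 35, 65, 72, 76, 112, 113, 125, 130, 134, 152, 233, 239, 251, 272, 296.
n = 16.
(a) r = 5.1; between ranks 5 (76) and 6 (112): 79.6.
(b) the nearest-rank method: rank 5 → 76.
|79.6 − 76| = 3.6.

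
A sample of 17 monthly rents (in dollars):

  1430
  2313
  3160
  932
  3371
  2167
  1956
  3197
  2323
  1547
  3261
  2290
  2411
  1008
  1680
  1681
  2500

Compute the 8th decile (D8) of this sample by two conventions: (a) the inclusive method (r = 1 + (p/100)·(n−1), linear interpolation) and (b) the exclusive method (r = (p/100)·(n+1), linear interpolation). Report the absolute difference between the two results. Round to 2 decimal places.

146.80

Sorted: 932, 1008, 1430, 1547, 1680, 1681, 1956, 2167, 2290, 2313, 2323, 2411, 2500, 3160, 3197, 3261, 3371.
n = 17.
(a) r = 13.8; between ranks 13 (2500) and 14 (3160): 3028.
(b) r = 14.4; between ranks 14 (3160) and 15 (3197): 3174.8.
|3028 − 3174.8| = 146.8.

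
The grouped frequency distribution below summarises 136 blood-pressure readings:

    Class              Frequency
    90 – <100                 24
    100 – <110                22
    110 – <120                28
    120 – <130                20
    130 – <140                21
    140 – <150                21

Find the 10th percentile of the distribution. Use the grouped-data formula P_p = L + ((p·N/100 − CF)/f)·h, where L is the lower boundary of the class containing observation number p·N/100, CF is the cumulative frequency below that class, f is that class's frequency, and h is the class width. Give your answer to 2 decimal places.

N = 136; target position k = 10/100 · 136 = 13.6.
Cumulative frequencies: 24, 46, 74, 94, 115, 136.
Observation 13.6 falls in the class 90 – <100.
L = 90, CF = 0, f = 24, h = 10.
P10 = 90 + ((13.6 − 0)/24)·10 = 90 + 5.66667 = 95.6667.

95.67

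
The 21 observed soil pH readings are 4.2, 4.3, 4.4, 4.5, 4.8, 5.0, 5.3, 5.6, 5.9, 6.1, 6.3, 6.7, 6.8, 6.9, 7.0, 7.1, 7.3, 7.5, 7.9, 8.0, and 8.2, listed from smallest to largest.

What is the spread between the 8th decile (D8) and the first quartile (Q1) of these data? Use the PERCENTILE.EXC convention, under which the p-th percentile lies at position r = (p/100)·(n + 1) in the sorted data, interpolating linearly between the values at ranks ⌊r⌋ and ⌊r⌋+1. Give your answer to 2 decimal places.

n = 21.
P25: r = 5.5; ranks 5–6 are 4.8, 5.0; interpolating gives 4.9.
P80: r = 17.6; ranks 17–18 are 7.3, 7.5; interpolating gives 7.42.
Difference: 7.42 − 4.9 = 2.52.

2.52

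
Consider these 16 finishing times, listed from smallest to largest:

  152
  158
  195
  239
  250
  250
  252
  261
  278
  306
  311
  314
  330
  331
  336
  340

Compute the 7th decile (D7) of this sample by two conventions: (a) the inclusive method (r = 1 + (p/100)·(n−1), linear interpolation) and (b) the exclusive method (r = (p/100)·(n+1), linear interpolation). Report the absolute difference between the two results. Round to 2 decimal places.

1.20

n = 16.
(a) r = 11.5; between ranks 11 (311) and 12 (314): 312.5.
(b) r = 11.9; between ranks 11 (311) and 12 (314): 313.7.
|312.5 − 313.7| = 1.2.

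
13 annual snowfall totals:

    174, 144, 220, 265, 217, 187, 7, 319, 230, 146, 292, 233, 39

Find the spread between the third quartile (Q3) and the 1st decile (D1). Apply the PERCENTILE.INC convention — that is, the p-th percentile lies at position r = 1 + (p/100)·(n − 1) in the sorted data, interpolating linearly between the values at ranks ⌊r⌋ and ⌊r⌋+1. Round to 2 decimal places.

173.00

Sorted: 7, 39, 144, 146, 174, 187, 217, 220, 230, 233, 265, 292, 319.
n = 13.
P10: r = 2.2; ranks 2–3 are 39, 144; interpolating gives 60.
P75: r = 10 (integer) → 233.
Difference: 233 − 60 = 173.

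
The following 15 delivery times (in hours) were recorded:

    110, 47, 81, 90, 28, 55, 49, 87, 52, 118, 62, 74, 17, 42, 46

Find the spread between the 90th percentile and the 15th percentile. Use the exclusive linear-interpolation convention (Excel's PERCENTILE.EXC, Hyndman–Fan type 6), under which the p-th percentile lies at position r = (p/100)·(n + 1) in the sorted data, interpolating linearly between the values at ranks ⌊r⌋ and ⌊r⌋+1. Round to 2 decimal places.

Sorted: 17, 28, 42, 46, 47, 49, 52, 55, 62, 74, 81, 87, 90, 110, 118.
n = 15.
P15: r = 2.4; ranks 2–3 are 28, 42; interpolating gives 33.6.
P90: r = 14.4; ranks 14–15 are 110, 118; interpolating gives 113.2.
Difference: 113.2 − 33.6 = 79.6.

79.60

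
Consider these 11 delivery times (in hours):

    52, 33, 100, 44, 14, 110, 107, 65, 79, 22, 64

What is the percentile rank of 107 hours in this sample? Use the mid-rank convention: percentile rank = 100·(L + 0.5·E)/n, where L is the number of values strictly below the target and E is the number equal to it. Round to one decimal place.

86.4

Sorted: 14, 22, 33, 44, 52, 64, 65, 79, 100, 107, 110.
Count below 107: L = 9; count equal: E = 1; n = 11.
Percentile rank = 100·(9 + 0.5·1)/11 = 100·9.5/11 = 86.36.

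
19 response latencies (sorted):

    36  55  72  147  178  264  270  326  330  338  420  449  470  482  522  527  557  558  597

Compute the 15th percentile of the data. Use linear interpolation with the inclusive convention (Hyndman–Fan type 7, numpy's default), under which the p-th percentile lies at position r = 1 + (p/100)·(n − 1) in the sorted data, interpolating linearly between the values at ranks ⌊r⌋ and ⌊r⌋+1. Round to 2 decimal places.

n = 19.
r = 1 + (15/100)·(19 − 1) = 1 + 2.7 = 3.7.
Rank 3 is 72 and rank 4 is 147.
Interpolate: 72 + 0.7·(147 − 72) = 72 + 0.7·75 = 124.5.

124.50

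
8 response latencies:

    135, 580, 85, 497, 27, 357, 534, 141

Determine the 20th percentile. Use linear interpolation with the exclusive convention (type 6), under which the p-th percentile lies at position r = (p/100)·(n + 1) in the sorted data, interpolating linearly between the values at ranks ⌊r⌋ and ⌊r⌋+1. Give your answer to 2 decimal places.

Sorted: 27, 85, 135, 141, 357, 497, 534, 580.
n = 8.
r = (20/100)·(8 + 1) = 1.8.
Rank 1 is 27 and rank 2 is 85.
Interpolate: 27 + 0.8·(85 − 27) = 27 + 0.8·58 = 73.4.

73.40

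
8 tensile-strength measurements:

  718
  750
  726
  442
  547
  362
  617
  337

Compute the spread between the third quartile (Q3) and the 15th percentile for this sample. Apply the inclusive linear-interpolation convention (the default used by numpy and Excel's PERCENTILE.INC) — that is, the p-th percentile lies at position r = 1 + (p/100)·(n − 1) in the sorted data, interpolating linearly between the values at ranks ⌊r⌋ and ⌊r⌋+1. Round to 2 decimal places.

354.00

Sorted: 337, 362, 442, 547, 617, 718, 726, 750.
n = 8.
P15: r = 2.05; ranks 2–3 are 362, 442; interpolating gives 366.
P75: r = 6.25; ranks 6–7 are 718, 726; interpolating gives 720.
Difference: 720 − 366 = 354.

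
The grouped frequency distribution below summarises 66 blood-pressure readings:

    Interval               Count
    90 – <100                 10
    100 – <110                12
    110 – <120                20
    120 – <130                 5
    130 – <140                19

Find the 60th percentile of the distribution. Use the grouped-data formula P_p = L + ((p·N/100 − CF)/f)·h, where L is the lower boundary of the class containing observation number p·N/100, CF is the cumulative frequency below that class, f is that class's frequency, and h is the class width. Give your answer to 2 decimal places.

118.80

N = 66; target position k = 60/100 · 66 = 39.6.
Cumulative frequencies: 10, 22, 42, 47, 66.
Observation 39.6 falls in the class 110 – <120.
L = 110, CF = 22, f = 20, h = 10.
P60 = 110 + ((39.6 − 22)/20)·10 = 110 + 8.8 = 118.8.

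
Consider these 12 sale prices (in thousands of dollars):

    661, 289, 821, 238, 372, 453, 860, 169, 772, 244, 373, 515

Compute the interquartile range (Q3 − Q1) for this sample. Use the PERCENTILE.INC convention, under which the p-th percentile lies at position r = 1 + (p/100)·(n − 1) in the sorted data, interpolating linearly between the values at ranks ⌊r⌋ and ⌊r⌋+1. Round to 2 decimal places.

Sorted: 169, 238, 244, 289, 372, 373, 453, 515, 661, 772, 821, 860.
n = 12.
P25: r = 3.75; ranks 3–4 are 244, 289; interpolating gives 277.75.
P75: r = 9.25; ranks 9–10 are 661, 772; interpolating gives 688.75.
Difference: 688.75 − 277.75 = 411.

411.00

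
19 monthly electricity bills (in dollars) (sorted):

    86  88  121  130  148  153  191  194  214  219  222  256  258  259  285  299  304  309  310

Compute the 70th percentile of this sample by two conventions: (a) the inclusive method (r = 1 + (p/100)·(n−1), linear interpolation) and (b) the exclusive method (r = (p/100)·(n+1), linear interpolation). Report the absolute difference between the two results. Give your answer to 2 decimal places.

n = 19.
(a) r = 13.6; between ranks 13 (258) and 14 (259): 258.6.
(b) r = 14 → value at rank 14 = 259.
|258.6 − 259| = 0.4.

0.40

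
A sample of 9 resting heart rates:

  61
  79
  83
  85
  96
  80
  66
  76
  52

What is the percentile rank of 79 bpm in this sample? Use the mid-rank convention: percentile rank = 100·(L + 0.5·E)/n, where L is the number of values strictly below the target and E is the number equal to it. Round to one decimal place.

Sorted: 52, 61, 66, 76, 79, 80, 83, 85, 96.
Count below 79: L = 4; count equal: E = 1; n = 9.
Percentile rank = 100·(4 + 0.5·1)/9 = 100·4.5/9 = 50.

50.0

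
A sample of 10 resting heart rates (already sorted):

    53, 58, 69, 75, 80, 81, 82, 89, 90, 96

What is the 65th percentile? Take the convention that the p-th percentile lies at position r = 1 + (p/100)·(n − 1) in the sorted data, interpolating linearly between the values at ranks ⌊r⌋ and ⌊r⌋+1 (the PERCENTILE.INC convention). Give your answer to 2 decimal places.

n = 10.
r = 1 + (65/100)·(10 − 1) = 1 + 5.85 = 6.85.
Rank 6 is 81 and rank 7 is 82.
Interpolate: 81 + 0.85·(82 − 81) = 81 + 0.85·1 = 81.85.

81.85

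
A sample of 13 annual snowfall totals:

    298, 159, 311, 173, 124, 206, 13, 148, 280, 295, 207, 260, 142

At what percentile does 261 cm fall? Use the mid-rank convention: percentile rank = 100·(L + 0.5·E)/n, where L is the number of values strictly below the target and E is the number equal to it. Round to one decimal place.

69.2

Sorted: 13, 124, 142, 148, 159, 173, 206, 207, 260, 280, 295, 298, 311.
Count below 261: L = 9; count equal: E = 0; n = 13.
Percentile rank = 100·(9 + 0.5·0)/13 = 100·9/13 = 69.23.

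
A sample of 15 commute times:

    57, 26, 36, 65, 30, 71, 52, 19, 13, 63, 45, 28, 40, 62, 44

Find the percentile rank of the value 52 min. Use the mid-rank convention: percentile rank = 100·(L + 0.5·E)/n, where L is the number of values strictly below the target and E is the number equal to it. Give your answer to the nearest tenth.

Sorted: 13, 19, 26, 28, 30, 36, 40, 44, 45, 52, 57, 62, 63, 65, 71.
Count below 52: L = 9; count equal: E = 1; n = 15.
Percentile rank = 100·(9 + 0.5·1)/15 = 100·9.5/15 = 63.33.

63.3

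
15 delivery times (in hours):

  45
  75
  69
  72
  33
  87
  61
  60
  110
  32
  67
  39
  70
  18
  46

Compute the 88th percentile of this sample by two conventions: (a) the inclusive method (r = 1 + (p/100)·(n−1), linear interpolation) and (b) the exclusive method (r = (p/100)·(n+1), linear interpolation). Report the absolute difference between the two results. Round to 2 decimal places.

Sorted: 18, 32, 33, 39, 45, 46, 60, 61, 67, 69, 70, 72, 75, 87, 110.
n = 15.
(a) r = 13.32; between ranks 13 (75) and 14 (87): 78.84.
(b) r = 14.08; between ranks 14 (87) and 15 (110): 88.84.
|78.84 − 88.84| = 10.

10.00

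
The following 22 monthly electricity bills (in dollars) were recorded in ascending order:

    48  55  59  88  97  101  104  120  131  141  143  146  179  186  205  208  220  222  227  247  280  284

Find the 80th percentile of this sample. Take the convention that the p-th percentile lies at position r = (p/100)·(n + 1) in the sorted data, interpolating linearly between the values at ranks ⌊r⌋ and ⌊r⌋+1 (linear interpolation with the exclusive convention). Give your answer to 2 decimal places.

224.00

n = 22.
r = (80/100)·(22 + 1) = 18.4.
Rank 18 is 222 and rank 19 is 227.
Interpolate: 222 + 0.4·(227 − 222) = 222 + 0.4·5 = 224.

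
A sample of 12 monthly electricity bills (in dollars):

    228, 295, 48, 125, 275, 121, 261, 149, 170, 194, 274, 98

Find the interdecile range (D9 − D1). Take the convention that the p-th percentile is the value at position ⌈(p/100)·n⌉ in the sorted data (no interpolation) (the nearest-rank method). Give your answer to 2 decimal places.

177.00

Sorted: 48, 98, 121, 125, 149, 170, 194, 228, 261, 274, 275, 295.
n = 12.
P10: rank ⌈10/100·12⌉ = 2 → 98.
P90: rank ⌈90/100·12⌉ = 11 → 275.
Difference: 275 − 98 = 177.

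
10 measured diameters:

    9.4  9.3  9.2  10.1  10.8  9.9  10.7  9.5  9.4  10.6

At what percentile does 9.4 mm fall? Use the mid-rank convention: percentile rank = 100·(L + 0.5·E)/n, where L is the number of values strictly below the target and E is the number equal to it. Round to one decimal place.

30.0

Sorted: 9.2, 9.3, 9.4, 9.4, 9.5, 9.9, 10.1, 10.6, 10.7, 10.8.
Count below 9.4: L = 2; count equal: E = 2; n = 10.
Percentile rank = 100·(2 + 0.5·2)/10 = 100·3/10 = 30.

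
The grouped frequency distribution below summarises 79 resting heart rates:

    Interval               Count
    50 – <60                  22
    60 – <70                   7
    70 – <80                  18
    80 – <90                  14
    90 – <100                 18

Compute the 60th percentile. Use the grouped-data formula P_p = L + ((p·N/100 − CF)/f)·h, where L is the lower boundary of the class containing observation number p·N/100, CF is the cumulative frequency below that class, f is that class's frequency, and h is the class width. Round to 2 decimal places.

N = 79; target position k = 60/100 · 79 = 47.4.
Cumulative frequencies: 22, 29, 47, 61, 79.
Observation 47.4 falls in the class 80 – <90.
L = 80, CF = 47, f = 14, h = 10.
P60 = 80 + ((47.4 − 47)/14)·10 = 80 + 0.285714 = 80.2857.

80.29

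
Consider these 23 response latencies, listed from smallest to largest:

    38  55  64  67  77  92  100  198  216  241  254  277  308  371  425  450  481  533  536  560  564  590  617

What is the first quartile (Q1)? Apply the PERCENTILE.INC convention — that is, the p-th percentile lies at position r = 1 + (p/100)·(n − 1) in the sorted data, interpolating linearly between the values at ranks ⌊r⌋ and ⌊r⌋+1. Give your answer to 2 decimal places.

n = 23.
r = 1 + (25/100)·(23 − 1) = 1 + 5.5 = 6.5.
Rank 6 is 92 and rank 7 is 100.
Interpolate: 92 + 0.5·(100 − 92) = 92 + 0.5·8 = 96.

96.00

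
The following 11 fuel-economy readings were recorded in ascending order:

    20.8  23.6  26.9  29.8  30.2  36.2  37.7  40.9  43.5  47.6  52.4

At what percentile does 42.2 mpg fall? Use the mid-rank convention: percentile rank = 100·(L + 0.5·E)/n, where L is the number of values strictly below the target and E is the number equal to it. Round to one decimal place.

Count below 42.2: L = 8; count equal: E = 0; n = 11.
Percentile rank = 100·(8 + 0.5·0)/11 = 100·8/11 = 72.73.

72.7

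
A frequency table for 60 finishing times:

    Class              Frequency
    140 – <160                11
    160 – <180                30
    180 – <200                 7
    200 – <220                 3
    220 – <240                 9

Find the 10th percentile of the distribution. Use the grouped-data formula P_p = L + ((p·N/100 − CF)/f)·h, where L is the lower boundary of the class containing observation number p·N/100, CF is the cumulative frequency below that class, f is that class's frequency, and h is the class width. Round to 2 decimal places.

N = 60; target position k = 10/100 · 60 = 6.
Cumulative frequencies: 11, 41, 48, 51, 60.
Observation 6 falls in the class 140 – <160.
L = 140, CF = 0, f = 11, h = 20.
P10 = 140 + ((6 − 0)/11)·20 = 140 + 10.9091 = 150.909.

150.91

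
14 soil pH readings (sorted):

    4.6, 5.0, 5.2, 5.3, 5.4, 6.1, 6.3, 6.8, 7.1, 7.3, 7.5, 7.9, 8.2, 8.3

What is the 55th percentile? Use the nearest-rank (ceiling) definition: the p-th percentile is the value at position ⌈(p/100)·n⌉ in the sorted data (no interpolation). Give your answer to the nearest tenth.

6.8

n = 14.
Position = ⌈55/100 · 14⌉ = ⌈7.7⌉ = 8.
The value at rank 8 is 6.8.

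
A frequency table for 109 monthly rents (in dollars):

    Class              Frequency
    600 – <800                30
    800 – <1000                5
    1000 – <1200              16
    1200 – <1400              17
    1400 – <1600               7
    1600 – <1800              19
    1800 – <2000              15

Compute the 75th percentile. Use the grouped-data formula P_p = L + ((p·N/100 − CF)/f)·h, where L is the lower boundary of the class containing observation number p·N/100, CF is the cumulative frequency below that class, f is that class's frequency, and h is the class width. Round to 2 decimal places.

1671.05

N = 109; target position k = 75/100 · 109 = 81.75.
Cumulative frequencies: 30, 35, 51, 68, 75, 94, 109.
Observation 81.75 falls in the class 1600 – <1800.
L = 1600, CF = 75, f = 19, h = 200.
P75 = 1600 + ((81.75 − 75)/19)·200 = 1600 + 71.0526 = 1671.05.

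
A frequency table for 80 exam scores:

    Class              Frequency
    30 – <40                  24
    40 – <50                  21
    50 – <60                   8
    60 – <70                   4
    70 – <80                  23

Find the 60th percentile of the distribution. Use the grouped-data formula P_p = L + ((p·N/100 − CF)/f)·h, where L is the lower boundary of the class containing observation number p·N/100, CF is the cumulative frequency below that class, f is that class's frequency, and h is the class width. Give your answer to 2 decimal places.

N = 80; target position k = 60/100 · 80 = 48.
Cumulative frequencies: 24, 45, 53, 57, 80.
Observation 48 falls in the class 50 – <60.
L = 50, CF = 45, f = 8, h = 10.
P60 = 50 + ((48 − 45)/8)·10 = 50 + 3.75 = 53.75.

53.75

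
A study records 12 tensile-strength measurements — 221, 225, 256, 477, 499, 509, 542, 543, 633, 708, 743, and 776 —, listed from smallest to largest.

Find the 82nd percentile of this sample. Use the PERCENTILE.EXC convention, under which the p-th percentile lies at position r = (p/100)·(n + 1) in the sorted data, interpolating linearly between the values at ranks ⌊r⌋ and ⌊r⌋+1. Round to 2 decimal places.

731.10

n = 12.
r = (82/100)·(12 + 1) = 10.66.
Rank 10 is 708 and rank 11 is 743.
Interpolate: 708 + 0.66·(743 − 708) = 708 + 0.66·35 = 731.1.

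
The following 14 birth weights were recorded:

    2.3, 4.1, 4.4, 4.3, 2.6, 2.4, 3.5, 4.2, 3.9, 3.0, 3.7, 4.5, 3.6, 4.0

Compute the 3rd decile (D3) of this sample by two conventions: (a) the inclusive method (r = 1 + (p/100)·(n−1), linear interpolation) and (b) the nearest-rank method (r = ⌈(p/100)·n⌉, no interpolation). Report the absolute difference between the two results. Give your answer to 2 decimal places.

Sorted: 2.3, 2.4, 2.6, 3.0, 3.5, 3.6, 3.7, 3.9, 4.0, 4.1, 4.2, 4.3, 4.4, 4.5.
n = 14.
(a) r = 4.9; between ranks 4 (3.0) and 5 (3.5): 3.45.
(b) the nearest-rank method: rank 5 → 3.5.
|3.45 − 3.5| = 0.05.

0.05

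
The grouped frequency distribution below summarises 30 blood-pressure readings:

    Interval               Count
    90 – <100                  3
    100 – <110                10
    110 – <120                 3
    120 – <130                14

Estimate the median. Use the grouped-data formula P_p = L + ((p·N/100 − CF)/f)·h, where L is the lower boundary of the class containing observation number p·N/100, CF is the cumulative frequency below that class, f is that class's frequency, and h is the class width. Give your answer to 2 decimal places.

N = 30; target position k = 50/100 · 30 = 15.
Cumulative frequencies: 3, 13, 16, 30.
Observation 15 falls in the class 110 – <120.
L = 110, CF = 13, f = 3, h = 10.
P50 = 110 + ((15 − 13)/3)·10 = 110 + 6.66667 = 116.667.

116.67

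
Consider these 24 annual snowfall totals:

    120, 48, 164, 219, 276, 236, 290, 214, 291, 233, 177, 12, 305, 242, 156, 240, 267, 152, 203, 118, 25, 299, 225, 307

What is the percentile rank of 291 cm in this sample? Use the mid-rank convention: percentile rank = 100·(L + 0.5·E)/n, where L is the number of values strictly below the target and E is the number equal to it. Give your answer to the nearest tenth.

85.4

Sorted: 12, 25, 48, 118, 120, 152, 156, 164, 177, 203, 214, 219, 225, 233, 236, 240, 242, 267, 276, 290, 291, 299, 305, 307.
Count below 291: L = 20; count equal: E = 1; n = 24.
Percentile rank = 100·(20 + 0.5·1)/24 = 100·20.5/24 = 85.42.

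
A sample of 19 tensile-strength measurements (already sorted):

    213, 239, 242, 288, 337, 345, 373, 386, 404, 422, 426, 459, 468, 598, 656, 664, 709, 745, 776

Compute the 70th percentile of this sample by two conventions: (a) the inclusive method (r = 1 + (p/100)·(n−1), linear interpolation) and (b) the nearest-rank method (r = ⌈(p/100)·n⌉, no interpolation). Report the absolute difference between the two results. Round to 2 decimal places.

n = 19.
(a) r = 13.6; between ranks 13 (468) and 14 (598): 546.
(b) the nearest-rank method: rank 14 → 598.
|546 − 598| = 52.

52.00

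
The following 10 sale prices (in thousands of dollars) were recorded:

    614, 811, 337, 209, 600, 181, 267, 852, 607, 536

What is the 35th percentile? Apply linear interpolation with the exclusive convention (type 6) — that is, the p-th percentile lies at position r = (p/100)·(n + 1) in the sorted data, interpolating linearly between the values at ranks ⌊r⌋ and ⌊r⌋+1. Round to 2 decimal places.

Sorted: 181, 209, 267, 337, 536, 600, 607, 614, 811, 852.
n = 10.
r = (35/100)·(10 + 1) = 3.85.
Rank 3 is 267 and rank 4 is 337.
Interpolate: 267 + 0.85·(337 − 267) = 267 + 0.85·70 = 326.5.

326.50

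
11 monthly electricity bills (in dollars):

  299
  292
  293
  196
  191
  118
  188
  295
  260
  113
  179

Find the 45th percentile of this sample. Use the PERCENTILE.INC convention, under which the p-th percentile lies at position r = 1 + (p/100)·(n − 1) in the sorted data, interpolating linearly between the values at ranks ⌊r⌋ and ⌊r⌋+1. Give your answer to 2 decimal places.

193.50

Sorted: 113, 118, 179, 188, 191, 196, 260, 292, 293, 295, 299.
n = 11.
r = 1 + (45/100)·(11 − 1) = 1 + 4.5 = 5.5.
Rank 5 is 191 and rank 6 is 196.
Interpolate: 191 + 0.5·(196 − 191) = 191 + 0.5·5 = 193.5.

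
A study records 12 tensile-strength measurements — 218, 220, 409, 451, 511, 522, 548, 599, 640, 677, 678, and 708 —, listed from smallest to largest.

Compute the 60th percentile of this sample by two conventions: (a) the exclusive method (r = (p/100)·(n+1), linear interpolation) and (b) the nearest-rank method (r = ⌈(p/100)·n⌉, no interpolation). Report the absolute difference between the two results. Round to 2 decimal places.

10.20

n = 12.
(a) r = 7.8; between ranks 7 (548) and 8 (599): 588.8.
(b) the nearest-rank method: rank 8 → 599.
|588.8 − 599| = 10.2.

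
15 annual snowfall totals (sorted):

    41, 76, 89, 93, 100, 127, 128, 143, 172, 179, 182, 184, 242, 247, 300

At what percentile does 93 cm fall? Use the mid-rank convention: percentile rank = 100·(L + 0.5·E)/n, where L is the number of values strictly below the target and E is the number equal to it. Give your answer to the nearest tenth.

23.3

Count below 93: L = 3; count equal: E = 1; n = 15.
Percentile rank = 100·(3 + 0.5·1)/15 = 100·3.5/15 = 23.33.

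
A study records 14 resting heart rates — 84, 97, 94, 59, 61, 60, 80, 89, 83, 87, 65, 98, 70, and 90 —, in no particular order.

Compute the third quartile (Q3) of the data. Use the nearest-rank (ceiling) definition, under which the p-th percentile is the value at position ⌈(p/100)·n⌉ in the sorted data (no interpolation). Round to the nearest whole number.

Sorted: 59, 60, 61, 65, 70, 80, 83, 84, 87, 89, 90, 94, 97, 98.
n = 14.
Position = ⌈75/100 · 14⌉ = ⌈10.5⌉ = 11.
The value at rank 11 is 90.

90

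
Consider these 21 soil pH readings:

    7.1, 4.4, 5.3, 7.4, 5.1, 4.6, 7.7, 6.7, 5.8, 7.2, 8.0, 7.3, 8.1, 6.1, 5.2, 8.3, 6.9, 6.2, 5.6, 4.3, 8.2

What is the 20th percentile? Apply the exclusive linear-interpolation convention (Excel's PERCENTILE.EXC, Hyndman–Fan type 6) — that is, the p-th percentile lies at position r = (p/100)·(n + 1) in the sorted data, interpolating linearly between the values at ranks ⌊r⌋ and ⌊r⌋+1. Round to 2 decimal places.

5.14

Sorted: 4.3, 4.4, 4.6, 5.1, 5.2, 5.3, 5.6, 5.8, 6.1, 6.2, 6.7, 6.9, 7.1, 7.2, 7.3, 7.4, 7.7, 8.0, 8.1, 8.2, 8.3.
n = 21.
r = (20/100)·(21 + 1) = 4.4.
Rank 4 is 5.1 and rank 5 is 5.2.
Interpolate: 5.1 + 0.4·(5.2 − 5.1) = 5.1 + 0.4·0.1 = 5.14.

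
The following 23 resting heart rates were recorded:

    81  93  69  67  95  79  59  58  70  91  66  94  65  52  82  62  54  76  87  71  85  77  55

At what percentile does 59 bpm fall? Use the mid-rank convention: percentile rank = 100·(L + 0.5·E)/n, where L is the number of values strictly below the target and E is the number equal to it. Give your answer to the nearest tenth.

Sorted: 52, 54, 55, 58, 59, 62, 65, 66, 67, 69, 70, 71, 76, 77, 79, 81, 82, 85, 87, 91, 93, 94, 95.
Count below 59: L = 4; count equal: E = 1; n = 23.
Percentile rank = 100·(4 + 0.5·1)/23 = 100·4.5/23 = 19.57.

19.6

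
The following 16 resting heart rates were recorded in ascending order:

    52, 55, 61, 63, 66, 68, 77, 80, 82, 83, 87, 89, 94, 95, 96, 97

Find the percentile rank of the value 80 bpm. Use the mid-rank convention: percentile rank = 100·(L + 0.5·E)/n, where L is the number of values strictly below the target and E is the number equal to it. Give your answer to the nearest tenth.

46.9

Count below 80: L = 7; count equal: E = 1; n = 16.
Percentile rank = 100·(7 + 0.5·1)/16 = 100·7.5/16 = 46.88.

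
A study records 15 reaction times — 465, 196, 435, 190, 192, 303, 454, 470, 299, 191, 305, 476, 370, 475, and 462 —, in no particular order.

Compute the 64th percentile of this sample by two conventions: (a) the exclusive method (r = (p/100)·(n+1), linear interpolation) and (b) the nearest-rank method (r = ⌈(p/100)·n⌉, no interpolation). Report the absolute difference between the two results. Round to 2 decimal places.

1.92

Sorted: 190, 191, 192, 196, 299, 303, 305, 370, 435, 454, 462, 465, 470, 475, 476.
n = 15.
(a) r = 10.24; between ranks 10 (454) and 11 (462): 455.92.
(b) the nearest-rank method: rank 10 → 454.
|455.92 − 454| = 1.92.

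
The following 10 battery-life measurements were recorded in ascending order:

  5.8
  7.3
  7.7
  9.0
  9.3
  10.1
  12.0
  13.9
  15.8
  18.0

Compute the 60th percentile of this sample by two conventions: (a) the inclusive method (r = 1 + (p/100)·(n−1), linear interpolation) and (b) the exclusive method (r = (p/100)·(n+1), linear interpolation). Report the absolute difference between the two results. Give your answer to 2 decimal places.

n = 10.
(a) r = 6.4; between ranks 6 (10.1) and 7 (12.0): 10.86.
(b) r = 6.6; between ranks 6 (10.1) and 7 (12.0): 11.24.
|10.86 − 11.24| = 0.38.

0.38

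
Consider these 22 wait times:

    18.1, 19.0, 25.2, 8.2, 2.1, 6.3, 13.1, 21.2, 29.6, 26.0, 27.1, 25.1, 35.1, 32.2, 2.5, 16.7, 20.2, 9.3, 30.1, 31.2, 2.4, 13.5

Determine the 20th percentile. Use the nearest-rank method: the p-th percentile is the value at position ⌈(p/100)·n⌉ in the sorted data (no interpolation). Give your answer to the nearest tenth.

Sorted: 2.1, 2.4, 2.5, 6.3, 8.2, 9.3, 13.1, 13.5, 16.7, 18.1, 19.0, 20.2, 21.2, 25.1, 25.2, 26.0, 27.1, 29.6, 30.1, 31.2, 32.2, 35.1.
n = 22.
Position = ⌈20/100 · 22⌉ = ⌈4.4⌉ = 5.
The value at rank 5 is 8.2.

8.2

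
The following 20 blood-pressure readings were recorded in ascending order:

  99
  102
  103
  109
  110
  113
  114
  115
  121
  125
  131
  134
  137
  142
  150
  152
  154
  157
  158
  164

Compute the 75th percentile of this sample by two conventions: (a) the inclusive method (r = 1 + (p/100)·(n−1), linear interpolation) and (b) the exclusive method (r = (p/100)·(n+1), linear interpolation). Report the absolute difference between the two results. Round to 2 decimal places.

1.00

n = 20.
(a) r = 15.25; between ranks 15 (150) and 16 (152): 150.5.
(b) r = 15.75; between ranks 15 (150) and 16 (152): 151.5.
|150.5 − 151.5| = 1.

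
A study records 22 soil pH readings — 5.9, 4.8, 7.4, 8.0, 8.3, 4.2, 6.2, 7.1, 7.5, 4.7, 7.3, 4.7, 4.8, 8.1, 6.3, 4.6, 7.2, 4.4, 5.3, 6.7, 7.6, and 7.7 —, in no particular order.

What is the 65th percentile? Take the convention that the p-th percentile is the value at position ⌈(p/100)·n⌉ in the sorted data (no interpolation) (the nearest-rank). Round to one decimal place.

Sorted: 4.2, 4.4, 4.6, 4.7, 4.7, 4.8, 4.8, 5.3, 5.9, 6.2, 6.3, 6.7, 7.1, 7.2, 7.3, 7.4, 7.5, 7.6, 7.7, 8.0, 8.1, 8.3.
n = 22.
Position = ⌈65/100 · 22⌉ = ⌈14.3⌉ = 15.
The value at rank 15 is 7.3.

7.3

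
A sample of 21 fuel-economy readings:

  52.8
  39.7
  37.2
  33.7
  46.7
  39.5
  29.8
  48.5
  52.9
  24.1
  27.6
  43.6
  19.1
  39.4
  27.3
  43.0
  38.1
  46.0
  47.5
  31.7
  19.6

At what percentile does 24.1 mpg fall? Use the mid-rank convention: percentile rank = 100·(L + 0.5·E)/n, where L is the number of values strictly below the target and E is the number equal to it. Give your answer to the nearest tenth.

Sorted: 19.1, 19.6, 24.1, 27.3, 27.6, 29.8, 31.7, 33.7, 37.2, 38.1, 39.4, 39.5, 39.7, 43.0, 43.6, 46.0, 46.7, 47.5, 48.5, 52.8, 52.9.
Count below 24.1: L = 2; count equal: E = 1; n = 21.
Percentile rank = 100·(2 + 0.5·1)/21 = 100·2.5/21 = 11.9.

11.9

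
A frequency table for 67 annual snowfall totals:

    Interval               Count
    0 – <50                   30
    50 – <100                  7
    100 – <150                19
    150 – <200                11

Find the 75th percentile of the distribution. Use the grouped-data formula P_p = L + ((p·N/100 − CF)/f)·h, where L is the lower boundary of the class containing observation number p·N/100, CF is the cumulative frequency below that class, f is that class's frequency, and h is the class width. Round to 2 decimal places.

N = 67; target position k = 75/100 · 67 = 50.25.
Cumulative frequencies: 30, 37, 56, 67.
Observation 50.25 falls in the class 100 – <150.
L = 100, CF = 37, f = 19, h = 50.
P75 = 100 + ((50.25 − 37)/19)·50 = 100 + 34.8684 = 134.868.

134.87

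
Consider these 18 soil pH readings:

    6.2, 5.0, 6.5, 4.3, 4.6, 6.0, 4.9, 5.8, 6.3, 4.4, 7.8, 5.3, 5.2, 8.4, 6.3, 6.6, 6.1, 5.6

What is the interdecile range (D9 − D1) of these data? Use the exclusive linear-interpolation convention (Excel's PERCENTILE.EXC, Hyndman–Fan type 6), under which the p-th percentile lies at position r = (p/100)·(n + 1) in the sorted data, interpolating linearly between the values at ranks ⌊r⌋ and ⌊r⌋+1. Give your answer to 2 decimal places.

Sorted: 4.3, 4.4, 4.6, 4.9, 5.0, 5.2, 5.3, 5.6, 5.8, 6.0, 6.1, 6.2, 6.3, 6.3, 6.5, 6.6, 7.8, 8.4.
n = 18.
P10: r = 1.9; ranks 1–2 are 4.3, 4.4; interpolating gives 4.39.
P90: r = 17.1; ranks 17–18 are 7.8, 8.4; interpolating gives 7.86.
Difference: 7.86 − 4.39 = 3.47.

3.47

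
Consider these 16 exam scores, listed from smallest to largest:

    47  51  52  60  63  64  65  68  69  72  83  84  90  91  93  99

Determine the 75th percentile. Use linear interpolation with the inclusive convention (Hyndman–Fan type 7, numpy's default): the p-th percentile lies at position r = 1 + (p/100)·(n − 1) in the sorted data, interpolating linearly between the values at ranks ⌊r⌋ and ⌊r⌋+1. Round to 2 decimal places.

85.50

n = 16.
r = 1 + (75/100)·(16 − 1) = 1 + 11.25 = 12.25.
Rank 12 is 84 and rank 13 is 90.
Interpolate: 84 + 0.25·(90 − 84) = 84 + 0.25·6 = 85.5.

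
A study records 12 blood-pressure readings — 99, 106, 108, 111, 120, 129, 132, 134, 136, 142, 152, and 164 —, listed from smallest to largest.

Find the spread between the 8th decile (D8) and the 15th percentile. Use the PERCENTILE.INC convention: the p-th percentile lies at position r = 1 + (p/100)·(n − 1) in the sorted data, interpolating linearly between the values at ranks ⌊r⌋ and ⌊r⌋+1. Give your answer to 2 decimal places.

n = 12.
P15: r = 2.65; ranks 2–3 are 106, 108; interpolating gives 107.3.
P80: r = 9.8; ranks 9–10 are 136, 142; interpolating gives 140.8.
Difference: 140.8 − 107.3 = 33.5.

33.50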